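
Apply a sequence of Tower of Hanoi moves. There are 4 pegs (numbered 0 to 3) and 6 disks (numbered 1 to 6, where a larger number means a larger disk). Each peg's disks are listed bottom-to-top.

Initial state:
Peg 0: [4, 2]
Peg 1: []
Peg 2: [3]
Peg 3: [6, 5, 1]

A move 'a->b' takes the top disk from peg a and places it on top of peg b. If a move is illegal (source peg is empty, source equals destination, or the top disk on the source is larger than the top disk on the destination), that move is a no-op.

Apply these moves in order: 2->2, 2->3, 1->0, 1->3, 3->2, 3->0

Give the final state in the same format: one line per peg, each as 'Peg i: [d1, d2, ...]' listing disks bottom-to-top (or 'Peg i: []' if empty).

After move 1 (2->2):
Peg 0: [4, 2]
Peg 1: []
Peg 2: [3]
Peg 3: [6, 5, 1]

After move 2 (2->3):
Peg 0: [4, 2]
Peg 1: []
Peg 2: [3]
Peg 3: [6, 5, 1]

After move 3 (1->0):
Peg 0: [4, 2]
Peg 1: []
Peg 2: [3]
Peg 3: [6, 5, 1]

After move 4 (1->3):
Peg 0: [4, 2]
Peg 1: []
Peg 2: [3]
Peg 3: [6, 5, 1]

After move 5 (3->2):
Peg 0: [4, 2]
Peg 1: []
Peg 2: [3, 1]
Peg 3: [6, 5]

After move 6 (3->0):
Peg 0: [4, 2]
Peg 1: []
Peg 2: [3, 1]
Peg 3: [6, 5]

Answer: Peg 0: [4, 2]
Peg 1: []
Peg 2: [3, 1]
Peg 3: [6, 5]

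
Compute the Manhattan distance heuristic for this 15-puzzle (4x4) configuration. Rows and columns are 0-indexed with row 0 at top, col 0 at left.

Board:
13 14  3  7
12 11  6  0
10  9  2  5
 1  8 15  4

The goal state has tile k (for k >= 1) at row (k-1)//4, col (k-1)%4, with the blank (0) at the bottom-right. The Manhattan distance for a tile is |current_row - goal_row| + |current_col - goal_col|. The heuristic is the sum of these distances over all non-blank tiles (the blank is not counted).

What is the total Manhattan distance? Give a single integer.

Answer: 34

Derivation:
Tile 13: at (0,0), goal (3,0), distance |0-3|+|0-0| = 3
Tile 14: at (0,1), goal (3,1), distance |0-3|+|1-1| = 3
Tile 3: at (0,2), goal (0,2), distance |0-0|+|2-2| = 0
Tile 7: at (0,3), goal (1,2), distance |0-1|+|3-2| = 2
Tile 12: at (1,0), goal (2,3), distance |1-2|+|0-3| = 4
Tile 11: at (1,1), goal (2,2), distance |1-2|+|1-2| = 2
Tile 6: at (1,2), goal (1,1), distance |1-1|+|2-1| = 1
Tile 10: at (2,0), goal (2,1), distance |2-2|+|0-1| = 1
Tile 9: at (2,1), goal (2,0), distance |2-2|+|1-0| = 1
Tile 2: at (2,2), goal (0,1), distance |2-0|+|2-1| = 3
Tile 5: at (2,3), goal (1,0), distance |2-1|+|3-0| = 4
Tile 1: at (3,0), goal (0,0), distance |3-0|+|0-0| = 3
Tile 8: at (3,1), goal (1,3), distance |3-1|+|1-3| = 4
Tile 15: at (3,2), goal (3,2), distance |3-3|+|2-2| = 0
Tile 4: at (3,3), goal (0,3), distance |3-0|+|3-3| = 3
Sum: 3 + 3 + 0 + 2 + 4 + 2 + 1 + 1 + 1 + 3 + 4 + 3 + 4 + 0 + 3 = 34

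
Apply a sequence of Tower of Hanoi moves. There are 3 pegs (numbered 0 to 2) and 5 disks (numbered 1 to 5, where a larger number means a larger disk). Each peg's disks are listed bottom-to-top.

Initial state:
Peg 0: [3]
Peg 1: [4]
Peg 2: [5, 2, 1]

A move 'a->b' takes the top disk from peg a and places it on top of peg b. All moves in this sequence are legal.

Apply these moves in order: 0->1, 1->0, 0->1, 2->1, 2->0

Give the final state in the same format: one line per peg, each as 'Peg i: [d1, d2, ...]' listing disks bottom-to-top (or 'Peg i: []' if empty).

After move 1 (0->1):
Peg 0: []
Peg 1: [4, 3]
Peg 2: [5, 2, 1]

After move 2 (1->0):
Peg 0: [3]
Peg 1: [4]
Peg 2: [5, 2, 1]

After move 3 (0->1):
Peg 0: []
Peg 1: [4, 3]
Peg 2: [5, 2, 1]

After move 4 (2->1):
Peg 0: []
Peg 1: [4, 3, 1]
Peg 2: [5, 2]

After move 5 (2->0):
Peg 0: [2]
Peg 1: [4, 3, 1]
Peg 2: [5]

Answer: Peg 0: [2]
Peg 1: [4, 3, 1]
Peg 2: [5]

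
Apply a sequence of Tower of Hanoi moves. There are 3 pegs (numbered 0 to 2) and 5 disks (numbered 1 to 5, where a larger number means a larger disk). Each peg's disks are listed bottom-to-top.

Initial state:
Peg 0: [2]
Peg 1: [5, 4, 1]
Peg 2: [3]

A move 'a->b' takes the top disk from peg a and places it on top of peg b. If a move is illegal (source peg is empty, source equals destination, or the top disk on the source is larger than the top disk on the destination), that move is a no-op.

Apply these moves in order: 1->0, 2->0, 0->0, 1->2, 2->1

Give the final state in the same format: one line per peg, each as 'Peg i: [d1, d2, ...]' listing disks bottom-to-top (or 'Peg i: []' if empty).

Answer: Peg 0: [2, 1]
Peg 1: [5, 4, 3]
Peg 2: []

Derivation:
After move 1 (1->0):
Peg 0: [2, 1]
Peg 1: [5, 4]
Peg 2: [3]

After move 2 (2->0):
Peg 0: [2, 1]
Peg 1: [5, 4]
Peg 2: [3]

After move 3 (0->0):
Peg 0: [2, 1]
Peg 1: [5, 4]
Peg 2: [3]

After move 4 (1->2):
Peg 0: [2, 1]
Peg 1: [5, 4]
Peg 2: [3]

After move 5 (2->1):
Peg 0: [2, 1]
Peg 1: [5, 4, 3]
Peg 2: []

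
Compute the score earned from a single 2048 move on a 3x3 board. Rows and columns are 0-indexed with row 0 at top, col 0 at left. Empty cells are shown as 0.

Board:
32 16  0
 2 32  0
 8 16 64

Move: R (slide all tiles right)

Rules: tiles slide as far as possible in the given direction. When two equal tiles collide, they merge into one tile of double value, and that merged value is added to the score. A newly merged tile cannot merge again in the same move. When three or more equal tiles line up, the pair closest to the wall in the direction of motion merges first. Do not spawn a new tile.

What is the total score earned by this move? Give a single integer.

Slide right:
row 0: [32, 16, 0] -> [0, 32, 16]  score +0 (running 0)
row 1: [2, 32, 0] -> [0, 2, 32]  score +0 (running 0)
row 2: [8, 16, 64] -> [8, 16, 64]  score +0 (running 0)
Board after move:
 0 32 16
 0  2 32
 8 16 64

Answer: 0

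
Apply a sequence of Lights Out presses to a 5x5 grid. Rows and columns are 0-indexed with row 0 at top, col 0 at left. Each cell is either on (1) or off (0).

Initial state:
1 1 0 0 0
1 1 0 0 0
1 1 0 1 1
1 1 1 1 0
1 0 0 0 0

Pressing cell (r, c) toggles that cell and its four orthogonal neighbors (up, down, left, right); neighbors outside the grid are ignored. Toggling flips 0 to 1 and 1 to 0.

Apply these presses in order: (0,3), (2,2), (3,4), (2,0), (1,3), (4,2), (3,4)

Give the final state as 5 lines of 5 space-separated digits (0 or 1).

Answer: 1 1 1 0 1
0 1 0 0 1
0 1 1 1 1
0 1 1 1 0
1 1 1 1 0

Derivation:
After press 1 at (0,3):
1 1 1 1 1
1 1 0 1 0
1 1 0 1 1
1 1 1 1 0
1 0 0 0 0

After press 2 at (2,2):
1 1 1 1 1
1 1 1 1 0
1 0 1 0 1
1 1 0 1 0
1 0 0 0 0

After press 3 at (3,4):
1 1 1 1 1
1 1 1 1 0
1 0 1 0 0
1 1 0 0 1
1 0 0 0 1

After press 4 at (2,0):
1 1 1 1 1
0 1 1 1 0
0 1 1 0 0
0 1 0 0 1
1 0 0 0 1

After press 5 at (1,3):
1 1 1 0 1
0 1 0 0 1
0 1 1 1 0
0 1 0 0 1
1 0 0 0 1

After press 6 at (4,2):
1 1 1 0 1
0 1 0 0 1
0 1 1 1 0
0 1 1 0 1
1 1 1 1 1

After press 7 at (3,4):
1 1 1 0 1
0 1 0 0 1
0 1 1 1 1
0 1 1 1 0
1 1 1 1 0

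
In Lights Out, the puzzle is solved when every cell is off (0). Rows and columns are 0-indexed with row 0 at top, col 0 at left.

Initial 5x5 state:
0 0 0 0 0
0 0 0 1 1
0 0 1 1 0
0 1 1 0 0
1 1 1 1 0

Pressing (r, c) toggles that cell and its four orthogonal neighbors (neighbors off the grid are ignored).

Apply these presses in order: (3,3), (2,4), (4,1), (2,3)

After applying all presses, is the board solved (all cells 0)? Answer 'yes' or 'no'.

Answer: yes

Derivation:
After press 1 at (3,3):
0 0 0 0 0
0 0 0 1 1
0 0 1 0 0
0 1 0 1 1
1 1 1 0 0

After press 2 at (2,4):
0 0 0 0 0
0 0 0 1 0
0 0 1 1 1
0 1 0 1 0
1 1 1 0 0

After press 3 at (4,1):
0 0 0 0 0
0 0 0 1 0
0 0 1 1 1
0 0 0 1 0
0 0 0 0 0

After press 4 at (2,3):
0 0 0 0 0
0 0 0 0 0
0 0 0 0 0
0 0 0 0 0
0 0 0 0 0

Lights still on: 0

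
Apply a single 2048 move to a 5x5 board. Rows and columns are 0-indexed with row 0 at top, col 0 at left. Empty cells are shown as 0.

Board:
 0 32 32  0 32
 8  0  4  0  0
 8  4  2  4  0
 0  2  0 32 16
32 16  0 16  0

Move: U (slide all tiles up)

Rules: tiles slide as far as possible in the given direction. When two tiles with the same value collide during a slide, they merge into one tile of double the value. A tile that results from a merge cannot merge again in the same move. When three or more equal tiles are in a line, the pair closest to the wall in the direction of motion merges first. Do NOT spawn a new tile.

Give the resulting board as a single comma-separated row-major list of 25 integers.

Answer: 16, 32, 32, 4, 32, 32, 4, 4, 32, 16, 0, 2, 2, 16, 0, 0, 16, 0, 0, 0, 0, 0, 0, 0, 0

Derivation:
Slide up:
col 0: [0, 8, 8, 0, 32] -> [16, 32, 0, 0, 0]
col 1: [32, 0, 4, 2, 16] -> [32, 4, 2, 16, 0]
col 2: [32, 4, 2, 0, 0] -> [32, 4, 2, 0, 0]
col 3: [0, 0, 4, 32, 16] -> [4, 32, 16, 0, 0]
col 4: [32, 0, 0, 16, 0] -> [32, 16, 0, 0, 0]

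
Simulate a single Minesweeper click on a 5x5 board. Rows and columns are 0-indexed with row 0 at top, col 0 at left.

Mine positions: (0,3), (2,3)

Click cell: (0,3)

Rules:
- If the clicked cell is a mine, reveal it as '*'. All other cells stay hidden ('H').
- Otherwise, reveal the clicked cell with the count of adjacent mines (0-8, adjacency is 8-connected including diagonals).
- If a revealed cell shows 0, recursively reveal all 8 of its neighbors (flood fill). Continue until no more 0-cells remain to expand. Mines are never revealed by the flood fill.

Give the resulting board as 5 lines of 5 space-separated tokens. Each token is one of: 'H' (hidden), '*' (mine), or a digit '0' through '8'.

H H H * H
H H H H H
H H H H H
H H H H H
H H H H H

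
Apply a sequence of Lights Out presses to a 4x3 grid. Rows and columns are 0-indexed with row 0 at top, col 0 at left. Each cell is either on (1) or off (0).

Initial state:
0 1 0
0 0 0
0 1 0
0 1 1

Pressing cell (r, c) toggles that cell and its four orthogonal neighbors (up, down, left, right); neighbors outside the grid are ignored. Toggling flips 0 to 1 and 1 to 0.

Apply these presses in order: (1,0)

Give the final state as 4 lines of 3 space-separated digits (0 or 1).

Answer: 1 1 0
1 1 0
1 1 0
0 1 1

Derivation:
After press 1 at (1,0):
1 1 0
1 1 0
1 1 0
0 1 1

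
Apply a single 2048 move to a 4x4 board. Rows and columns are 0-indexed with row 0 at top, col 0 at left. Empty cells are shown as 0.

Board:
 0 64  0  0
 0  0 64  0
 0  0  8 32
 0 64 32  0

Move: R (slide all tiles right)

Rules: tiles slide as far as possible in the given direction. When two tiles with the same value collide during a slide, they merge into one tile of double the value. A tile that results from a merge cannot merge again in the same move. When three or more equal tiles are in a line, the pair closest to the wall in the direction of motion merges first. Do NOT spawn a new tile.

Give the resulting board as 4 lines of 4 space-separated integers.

Slide right:
row 0: [0, 64, 0, 0] -> [0, 0, 0, 64]
row 1: [0, 0, 64, 0] -> [0, 0, 0, 64]
row 2: [0, 0, 8, 32] -> [0, 0, 8, 32]
row 3: [0, 64, 32, 0] -> [0, 0, 64, 32]

Answer:  0  0  0 64
 0  0  0 64
 0  0  8 32
 0  0 64 32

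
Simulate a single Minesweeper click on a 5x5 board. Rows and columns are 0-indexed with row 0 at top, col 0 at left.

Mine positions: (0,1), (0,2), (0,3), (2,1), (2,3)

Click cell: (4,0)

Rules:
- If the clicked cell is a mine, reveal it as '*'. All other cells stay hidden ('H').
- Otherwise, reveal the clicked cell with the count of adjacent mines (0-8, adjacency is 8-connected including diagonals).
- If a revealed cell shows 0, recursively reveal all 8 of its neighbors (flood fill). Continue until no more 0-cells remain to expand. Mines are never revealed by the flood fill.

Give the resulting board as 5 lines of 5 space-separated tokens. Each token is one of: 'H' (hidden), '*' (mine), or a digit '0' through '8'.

H H H H H
H H H H H
H H H H H
1 1 2 1 1
0 0 0 0 0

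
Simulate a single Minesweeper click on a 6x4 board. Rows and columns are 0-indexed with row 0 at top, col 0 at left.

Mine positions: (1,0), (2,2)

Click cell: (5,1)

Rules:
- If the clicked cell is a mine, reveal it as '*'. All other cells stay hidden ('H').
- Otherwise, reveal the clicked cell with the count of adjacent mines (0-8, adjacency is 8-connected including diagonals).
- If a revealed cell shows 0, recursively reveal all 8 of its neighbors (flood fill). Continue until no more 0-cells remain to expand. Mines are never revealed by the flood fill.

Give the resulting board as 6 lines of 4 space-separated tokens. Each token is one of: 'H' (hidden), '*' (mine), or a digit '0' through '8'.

H H H H
H H H H
1 2 H H
0 1 1 1
0 0 0 0
0 0 0 0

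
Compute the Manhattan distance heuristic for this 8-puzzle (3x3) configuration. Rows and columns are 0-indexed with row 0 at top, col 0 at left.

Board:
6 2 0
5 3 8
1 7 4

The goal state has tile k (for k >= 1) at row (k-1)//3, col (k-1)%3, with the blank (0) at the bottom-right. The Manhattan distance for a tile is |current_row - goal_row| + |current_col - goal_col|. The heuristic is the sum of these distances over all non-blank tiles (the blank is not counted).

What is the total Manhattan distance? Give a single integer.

Answer: 14

Derivation:
Tile 6: (0,0)->(1,2) = 3
Tile 2: (0,1)->(0,1) = 0
Tile 5: (1,0)->(1,1) = 1
Tile 3: (1,1)->(0,2) = 2
Tile 8: (1,2)->(2,1) = 2
Tile 1: (2,0)->(0,0) = 2
Tile 7: (2,1)->(2,0) = 1
Tile 4: (2,2)->(1,0) = 3
Sum: 3 + 0 + 1 + 2 + 2 + 2 + 1 + 3 = 14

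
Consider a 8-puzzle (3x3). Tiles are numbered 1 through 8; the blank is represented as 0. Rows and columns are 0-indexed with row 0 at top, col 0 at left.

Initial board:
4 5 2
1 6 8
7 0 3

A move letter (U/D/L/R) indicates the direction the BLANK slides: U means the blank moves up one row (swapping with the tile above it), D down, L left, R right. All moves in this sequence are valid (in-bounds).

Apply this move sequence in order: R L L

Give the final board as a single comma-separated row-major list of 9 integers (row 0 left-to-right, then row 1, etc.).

After move 1 (R):
4 5 2
1 6 8
7 3 0

After move 2 (L):
4 5 2
1 6 8
7 0 3

After move 3 (L):
4 5 2
1 6 8
0 7 3

Answer: 4, 5, 2, 1, 6, 8, 0, 7, 3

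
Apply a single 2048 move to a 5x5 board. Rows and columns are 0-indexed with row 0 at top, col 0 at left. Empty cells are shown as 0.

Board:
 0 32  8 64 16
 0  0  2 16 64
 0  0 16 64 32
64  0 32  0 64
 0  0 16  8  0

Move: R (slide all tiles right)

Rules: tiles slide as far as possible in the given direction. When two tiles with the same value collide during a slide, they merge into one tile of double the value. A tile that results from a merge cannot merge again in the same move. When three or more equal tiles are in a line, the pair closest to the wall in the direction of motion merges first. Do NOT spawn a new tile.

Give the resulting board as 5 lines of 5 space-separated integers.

Answer:  0 32  8 64 16
 0  0  2 16 64
 0  0 16 64 32
 0  0 64 32 64
 0  0  0 16  8

Derivation:
Slide right:
row 0: [0, 32, 8, 64, 16] -> [0, 32, 8, 64, 16]
row 1: [0, 0, 2, 16, 64] -> [0, 0, 2, 16, 64]
row 2: [0, 0, 16, 64, 32] -> [0, 0, 16, 64, 32]
row 3: [64, 0, 32, 0, 64] -> [0, 0, 64, 32, 64]
row 4: [0, 0, 16, 8, 0] -> [0, 0, 0, 16, 8]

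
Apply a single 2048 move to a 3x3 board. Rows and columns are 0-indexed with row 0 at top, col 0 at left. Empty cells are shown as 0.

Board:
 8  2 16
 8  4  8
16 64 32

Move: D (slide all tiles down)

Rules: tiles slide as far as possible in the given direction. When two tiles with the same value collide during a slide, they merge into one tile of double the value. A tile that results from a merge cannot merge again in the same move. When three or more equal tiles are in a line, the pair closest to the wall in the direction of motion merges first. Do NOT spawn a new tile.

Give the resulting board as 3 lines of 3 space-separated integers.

Answer:  0  2 16
16  4  8
16 64 32

Derivation:
Slide down:
col 0: [8, 8, 16] -> [0, 16, 16]
col 1: [2, 4, 64] -> [2, 4, 64]
col 2: [16, 8, 32] -> [16, 8, 32]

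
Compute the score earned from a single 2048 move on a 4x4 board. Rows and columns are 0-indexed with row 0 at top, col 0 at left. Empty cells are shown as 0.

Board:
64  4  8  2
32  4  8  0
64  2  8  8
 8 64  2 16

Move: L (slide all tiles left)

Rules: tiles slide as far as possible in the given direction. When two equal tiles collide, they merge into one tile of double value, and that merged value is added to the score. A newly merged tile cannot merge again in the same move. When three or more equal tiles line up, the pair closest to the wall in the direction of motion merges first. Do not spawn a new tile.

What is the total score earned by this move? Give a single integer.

Answer: 16

Derivation:
Slide left:
row 0: [64, 4, 8, 2] -> [64, 4, 8, 2]  score +0 (running 0)
row 1: [32, 4, 8, 0] -> [32, 4, 8, 0]  score +0 (running 0)
row 2: [64, 2, 8, 8] -> [64, 2, 16, 0]  score +16 (running 16)
row 3: [8, 64, 2, 16] -> [8, 64, 2, 16]  score +0 (running 16)
Board after move:
64  4  8  2
32  4  8  0
64  2 16  0
 8 64  2 16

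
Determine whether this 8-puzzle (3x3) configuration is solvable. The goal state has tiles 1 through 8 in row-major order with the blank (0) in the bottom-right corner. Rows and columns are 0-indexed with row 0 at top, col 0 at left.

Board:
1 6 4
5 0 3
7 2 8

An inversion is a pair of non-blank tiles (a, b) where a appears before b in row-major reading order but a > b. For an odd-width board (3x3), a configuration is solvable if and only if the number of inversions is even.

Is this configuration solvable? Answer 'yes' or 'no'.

Inversions (pairs i<j in row-major order where tile[i] > tile[j] > 0): 10
10 is even, so the puzzle is solvable.

Answer: yes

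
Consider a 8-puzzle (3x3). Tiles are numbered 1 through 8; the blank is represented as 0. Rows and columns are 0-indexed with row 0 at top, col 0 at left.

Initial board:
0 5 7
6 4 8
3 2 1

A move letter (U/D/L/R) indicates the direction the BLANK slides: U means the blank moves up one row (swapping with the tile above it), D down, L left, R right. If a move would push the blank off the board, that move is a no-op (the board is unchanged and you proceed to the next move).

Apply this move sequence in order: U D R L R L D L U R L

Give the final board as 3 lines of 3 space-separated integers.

Answer: 6 5 7
0 4 8
3 2 1

Derivation:
After move 1 (U):
0 5 7
6 4 8
3 2 1

After move 2 (D):
6 5 7
0 4 8
3 2 1

After move 3 (R):
6 5 7
4 0 8
3 2 1

After move 4 (L):
6 5 7
0 4 8
3 2 1

After move 5 (R):
6 5 7
4 0 8
3 2 1

After move 6 (L):
6 5 7
0 4 8
3 2 1

After move 7 (D):
6 5 7
3 4 8
0 2 1

After move 8 (L):
6 5 7
3 4 8
0 2 1

After move 9 (U):
6 5 7
0 4 8
3 2 1

After move 10 (R):
6 5 7
4 0 8
3 2 1

After move 11 (L):
6 5 7
0 4 8
3 2 1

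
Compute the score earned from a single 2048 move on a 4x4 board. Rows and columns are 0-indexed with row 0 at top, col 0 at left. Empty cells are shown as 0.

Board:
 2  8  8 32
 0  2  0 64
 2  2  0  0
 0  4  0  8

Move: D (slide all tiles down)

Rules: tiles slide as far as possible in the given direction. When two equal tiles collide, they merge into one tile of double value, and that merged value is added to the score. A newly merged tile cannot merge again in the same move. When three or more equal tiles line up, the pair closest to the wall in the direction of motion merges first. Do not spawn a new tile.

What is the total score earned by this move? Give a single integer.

Slide down:
col 0: [2, 0, 2, 0] -> [0, 0, 0, 4]  score +4 (running 4)
col 1: [8, 2, 2, 4] -> [0, 8, 4, 4]  score +4 (running 8)
col 2: [8, 0, 0, 0] -> [0, 0, 0, 8]  score +0 (running 8)
col 3: [32, 64, 0, 8] -> [0, 32, 64, 8]  score +0 (running 8)
Board after move:
 0  0  0  0
 0  8  0 32
 0  4  0 64
 4  4  8  8

Answer: 8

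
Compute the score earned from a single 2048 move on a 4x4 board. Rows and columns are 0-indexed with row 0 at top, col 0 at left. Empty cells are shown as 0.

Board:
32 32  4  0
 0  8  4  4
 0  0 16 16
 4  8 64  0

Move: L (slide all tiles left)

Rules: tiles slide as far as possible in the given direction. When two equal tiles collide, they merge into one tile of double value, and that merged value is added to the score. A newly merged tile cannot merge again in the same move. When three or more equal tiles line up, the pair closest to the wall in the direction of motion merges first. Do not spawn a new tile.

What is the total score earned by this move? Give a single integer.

Slide left:
row 0: [32, 32, 4, 0] -> [64, 4, 0, 0]  score +64 (running 64)
row 1: [0, 8, 4, 4] -> [8, 8, 0, 0]  score +8 (running 72)
row 2: [0, 0, 16, 16] -> [32, 0, 0, 0]  score +32 (running 104)
row 3: [4, 8, 64, 0] -> [4, 8, 64, 0]  score +0 (running 104)
Board after move:
64  4  0  0
 8  8  0  0
32  0  0  0
 4  8 64  0

Answer: 104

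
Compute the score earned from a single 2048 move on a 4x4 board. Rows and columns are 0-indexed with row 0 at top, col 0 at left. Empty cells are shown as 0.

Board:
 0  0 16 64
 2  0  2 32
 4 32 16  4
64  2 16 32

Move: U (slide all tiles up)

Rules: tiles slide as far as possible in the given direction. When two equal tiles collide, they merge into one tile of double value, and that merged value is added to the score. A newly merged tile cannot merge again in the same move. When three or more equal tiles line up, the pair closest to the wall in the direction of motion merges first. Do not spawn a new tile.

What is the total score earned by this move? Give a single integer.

Slide up:
col 0: [0, 2, 4, 64] -> [2, 4, 64, 0]  score +0 (running 0)
col 1: [0, 0, 32, 2] -> [32, 2, 0, 0]  score +0 (running 0)
col 2: [16, 2, 16, 16] -> [16, 2, 32, 0]  score +32 (running 32)
col 3: [64, 32, 4, 32] -> [64, 32, 4, 32]  score +0 (running 32)
Board after move:
 2 32 16 64
 4  2  2 32
64  0 32  4
 0  0  0 32

Answer: 32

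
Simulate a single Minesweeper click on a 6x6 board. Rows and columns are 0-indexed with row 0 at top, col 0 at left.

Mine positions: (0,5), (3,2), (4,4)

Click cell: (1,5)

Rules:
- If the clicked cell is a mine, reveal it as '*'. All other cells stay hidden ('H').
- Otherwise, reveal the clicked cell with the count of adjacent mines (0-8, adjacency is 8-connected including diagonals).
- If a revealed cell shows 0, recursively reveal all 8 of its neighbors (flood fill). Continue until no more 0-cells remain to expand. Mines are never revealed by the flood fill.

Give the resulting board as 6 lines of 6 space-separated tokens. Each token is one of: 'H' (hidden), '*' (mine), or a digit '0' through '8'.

H H H H H H
H H H H H 1
H H H H H H
H H H H H H
H H H H H H
H H H H H H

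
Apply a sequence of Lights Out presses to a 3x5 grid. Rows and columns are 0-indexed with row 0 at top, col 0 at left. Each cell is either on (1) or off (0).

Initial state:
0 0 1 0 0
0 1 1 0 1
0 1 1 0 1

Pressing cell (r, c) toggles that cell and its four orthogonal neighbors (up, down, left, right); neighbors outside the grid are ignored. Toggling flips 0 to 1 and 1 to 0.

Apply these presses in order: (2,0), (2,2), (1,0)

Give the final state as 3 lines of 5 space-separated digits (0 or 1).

After press 1 at (2,0):
0 0 1 0 0
1 1 1 0 1
1 0 1 0 1

After press 2 at (2,2):
0 0 1 0 0
1 1 0 0 1
1 1 0 1 1

After press 3 at (1,0):
1 0 1 0 0
0 0 0 0 1
0 1 0 1 1

Answer: 1 0 1 0 0
0 0 0 0 1
0 1 0 1 1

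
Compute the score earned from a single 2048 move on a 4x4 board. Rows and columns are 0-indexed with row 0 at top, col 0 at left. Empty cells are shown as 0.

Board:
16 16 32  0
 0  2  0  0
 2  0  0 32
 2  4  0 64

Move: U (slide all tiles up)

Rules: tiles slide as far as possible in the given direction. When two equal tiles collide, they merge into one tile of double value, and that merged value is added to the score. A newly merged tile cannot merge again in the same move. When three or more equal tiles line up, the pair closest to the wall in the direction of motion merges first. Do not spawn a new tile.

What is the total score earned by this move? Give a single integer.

Slide up:
col 0: [16, 0, 2, 2] -> [16, 4, 0, 0]  score +4 (running 4)
col 1: [16, 2, 0, 4] -> [16, 2, 4, 0]  score +0 (running 4)
col 2: [32, 0, 0, 0] -> [32, 0, 0, 0]  score +0 (running 4)
col 3: [0, 0, 32, 64] -> [32, 64, 0, 0]  score +0 (running 4)
Board after move:
16 16 32 32
 4  2  0 64
 0  4  0  0
 0  0  0  0

Answer: 4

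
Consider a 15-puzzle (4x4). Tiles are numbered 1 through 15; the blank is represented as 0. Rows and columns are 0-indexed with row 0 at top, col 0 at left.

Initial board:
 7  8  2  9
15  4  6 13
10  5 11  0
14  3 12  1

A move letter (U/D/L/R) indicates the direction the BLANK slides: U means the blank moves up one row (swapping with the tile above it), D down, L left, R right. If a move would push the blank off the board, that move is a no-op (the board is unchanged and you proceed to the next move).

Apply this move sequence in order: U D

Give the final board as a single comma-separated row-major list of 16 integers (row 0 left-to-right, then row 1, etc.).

After move 1 (U):
 7  8  2  9
15  4  6  0
10  5 11 13
14  3 12  1

After move 2 (D):
 7  8  2  9
15  4  6 13
10  5 11  0
14  3 12  1

Answer: 7, 8, 2, 9, 15, 4, 6, 13, 10, 5, 11, 0, 14, 3, 12, 1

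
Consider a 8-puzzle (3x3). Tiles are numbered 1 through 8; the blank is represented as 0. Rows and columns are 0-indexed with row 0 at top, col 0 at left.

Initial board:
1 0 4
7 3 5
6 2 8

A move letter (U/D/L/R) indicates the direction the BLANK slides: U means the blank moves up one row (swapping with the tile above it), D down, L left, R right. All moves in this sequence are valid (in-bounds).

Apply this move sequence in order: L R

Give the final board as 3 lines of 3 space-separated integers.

After move 1 (L):
0 1 4
7 3 5
6 2 8

After move 2 (R):
1 0 4
7 3 5
6 2 8

Answer: 1 0 4
7 3 5
6 2 8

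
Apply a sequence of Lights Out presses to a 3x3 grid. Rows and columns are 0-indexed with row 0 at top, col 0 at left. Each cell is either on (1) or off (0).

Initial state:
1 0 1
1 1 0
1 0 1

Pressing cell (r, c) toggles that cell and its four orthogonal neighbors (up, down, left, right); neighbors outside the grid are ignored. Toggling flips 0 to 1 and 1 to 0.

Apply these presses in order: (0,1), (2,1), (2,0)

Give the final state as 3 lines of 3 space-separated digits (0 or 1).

Answer: 0 1 0
0 1 0
1 0 0

Derivation:
After press 1 at (0,1):
0 1 0
1 0 0
1 0 1

After press 2 at (2,1):
0 1 0
1 1 0
0 1 0

After press 3 at (2,0):
0 1 0
0 1 0
1 0 0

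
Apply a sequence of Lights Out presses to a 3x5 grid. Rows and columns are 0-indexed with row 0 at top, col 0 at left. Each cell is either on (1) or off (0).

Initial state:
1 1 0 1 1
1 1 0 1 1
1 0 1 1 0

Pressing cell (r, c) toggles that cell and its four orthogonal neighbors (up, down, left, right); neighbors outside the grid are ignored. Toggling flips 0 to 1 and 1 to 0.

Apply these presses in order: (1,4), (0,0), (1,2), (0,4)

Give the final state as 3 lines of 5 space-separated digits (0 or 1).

Answer: 0 0 1 0 1
0 0 1 1 1
1 0 0 1 1

Derivation:
After press 1 at (1,4):
1 1 0 1 0
1 1 0 0 0
1 0 1 1 1

After press 2 at (0,0):
0 0 0 1 0
0 1 0 0 0
1 0 1 1 1

After press 3 at (1,2):
0 0 1 1 0
0 0 1 1 0
1 0 0 1 1

After press 4 at (0,4):
0 0 1 0 1
0 0 1 1 1
1 0 0 1 1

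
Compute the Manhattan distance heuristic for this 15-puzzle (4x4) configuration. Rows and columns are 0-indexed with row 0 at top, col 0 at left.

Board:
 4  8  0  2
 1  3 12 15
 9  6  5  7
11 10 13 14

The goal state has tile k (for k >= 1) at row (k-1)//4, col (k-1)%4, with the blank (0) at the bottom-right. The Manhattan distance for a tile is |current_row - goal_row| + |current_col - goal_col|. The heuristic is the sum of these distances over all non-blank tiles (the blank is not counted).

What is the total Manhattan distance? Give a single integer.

Answer: 30

Derivation:
Tile 4: at (0,0), goal (0,3), distance |0-0|+|0-3| = 3
Tile 8: at (0,1), goal (1,3), distance |0-1|+|1-3| = 3
Tile 2: at (0,3), goal (0,1), distance |0-0|+|3-1| = 2
Tile 1: at (1,0), goal (0,0), distance |1-0|+|0-0| = 1
Tile 3: at (1,1), goal (0,2), distance |1-0|+|1-2| = 2
Tile 12: at (1,2), goal (2,3), distance |1-2|+|2-3| = 2
Tile 15: at (1,3), goal (3,2), distance |1-3|+|3-2| = 3
Tile 9: at (2,0), goal (2,0), distance |2-2|+|0-0| = 0
Tile 6: at (2,1), goal (1,1), distance |2-1|+|1-1| = 1
Tile 5: at (2,2), goal (1,0), distance |2-1|+|2-0| = 3
Tile 7: at (2,3), goal (1,2), distance |2-1|+|3-2| = 2
Tile 11: at (3,0), goal (2,2), distance |3-2|+|0-2| = 3
Tile 10: at (3,1), goal (2,1), distance |3-2|+|1-1| = 1
Tile 13: at (3,2), goal (3,0), distance |3-3|+|2-0| = 2
Tile 14: at (3,3), goal (3,1), distance |3-3|+|3-1| = 2
Sum: 3 + 3 + 2 + 1 + 2 + 2 + 3 + 0 + 1 + 3 + 2 + 3 + 1 + 2 + 2 = 30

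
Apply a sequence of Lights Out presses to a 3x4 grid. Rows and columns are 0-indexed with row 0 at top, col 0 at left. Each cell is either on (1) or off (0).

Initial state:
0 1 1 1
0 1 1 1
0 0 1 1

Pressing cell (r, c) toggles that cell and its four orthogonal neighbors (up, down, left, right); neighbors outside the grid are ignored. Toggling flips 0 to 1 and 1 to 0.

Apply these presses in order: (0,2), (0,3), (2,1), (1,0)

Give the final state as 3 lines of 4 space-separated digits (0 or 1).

After press 1 at (0,2):
0 0 0 0
0 1 0 1
0 0 1 1

After press 2 at (0,3):
0 0 1 1
0 1 0 0
0 0 1 1

After press 3 at (2,1):
0 0 1 1
0 0 0 0
1 1 0 1

After press 4 at (1,0):
1 0 1 1
1 1 0 0
0 1 0 1

Answer: 1 0 1 1
1 1 0 0
0 1 0 1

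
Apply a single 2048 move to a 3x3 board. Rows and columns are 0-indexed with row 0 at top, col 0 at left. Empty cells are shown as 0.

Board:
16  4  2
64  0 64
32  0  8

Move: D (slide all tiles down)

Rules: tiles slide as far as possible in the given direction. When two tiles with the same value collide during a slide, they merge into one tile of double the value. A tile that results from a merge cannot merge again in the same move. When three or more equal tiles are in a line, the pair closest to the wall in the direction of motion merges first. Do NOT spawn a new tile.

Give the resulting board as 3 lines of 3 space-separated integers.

Slide down:
col 0: [16, 64, 32] -> [16, 64, 32]
col 1: [4, 0, 0] -> [0, 0, 4]
col 2: [2, 64, 8] -> [2, 64, 8]

Answer: 16  0  2
64  0 64
32  4  8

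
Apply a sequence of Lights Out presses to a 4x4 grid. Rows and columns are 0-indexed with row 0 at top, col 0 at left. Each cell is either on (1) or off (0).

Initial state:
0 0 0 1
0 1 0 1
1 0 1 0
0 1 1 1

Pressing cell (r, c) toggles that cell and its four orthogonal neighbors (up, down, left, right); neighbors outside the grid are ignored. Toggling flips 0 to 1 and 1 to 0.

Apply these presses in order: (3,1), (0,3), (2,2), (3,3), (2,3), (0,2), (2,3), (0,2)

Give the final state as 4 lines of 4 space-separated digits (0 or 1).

Answer: 0 0 1 0
0 1 1 0
1 0 0 0
1 0 0 0

Derivation:
After press 1 at (3,1):
0 0 0 1
0 1 0 1
1 1 1 0
1 0 0 1

After press 2 at (0,3):
0 0 1 0
0 1 0 0
1 1 1 0
1 0 0 1

After press 3 at (2,2):
0 0 1 0
0 1 1 0
1 0 0 1
1 0 1 1

After press 4 at (3,3):
0 0 1 0
0 1 1 0
1 0 0 0
1 0 0 0

After press 5 at (2,3):
0 0 1 0
0 1 1 1
1 0 1 1
1 0 0 1

After press 6 at (0,2):
0 1 0 1
0 1 0 1
1 0 1 1
1 0 0 1

After press 7 at (2,3):
0 1 0 1
0 1 0 0
1 0 0 0
1 0 0 0

After press 8 at (0,2):
0 0 1 0
0 1 1 0
1 0 0 0
1 0 0 0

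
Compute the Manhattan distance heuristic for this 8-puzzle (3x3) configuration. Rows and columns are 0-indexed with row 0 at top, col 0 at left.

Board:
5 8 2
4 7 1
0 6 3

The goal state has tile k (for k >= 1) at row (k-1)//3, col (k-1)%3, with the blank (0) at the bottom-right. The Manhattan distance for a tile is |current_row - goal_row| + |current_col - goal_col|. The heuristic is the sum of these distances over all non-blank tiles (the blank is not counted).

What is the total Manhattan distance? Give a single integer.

Answer: 14

Derivation:
Tile 5: (0,0)->(1,1) = 2
Tile 8: (0,1)->(2,1) = 2
Tile 2: (0,2)->(0,1) = 1
Tile 4: (1,0)->(1,0) = 0
Tile 7: (1,1)->(2,0) = 2
Tile 1: (1,2)->(0,0) = 3
Tile 6: (2,1)->(1,2) = 2
Tile 3: (2,2)->(0,2) = 2
Sum: 2 + 2 + 1 + 0 + 2 + 3 + 2 + 2 = 14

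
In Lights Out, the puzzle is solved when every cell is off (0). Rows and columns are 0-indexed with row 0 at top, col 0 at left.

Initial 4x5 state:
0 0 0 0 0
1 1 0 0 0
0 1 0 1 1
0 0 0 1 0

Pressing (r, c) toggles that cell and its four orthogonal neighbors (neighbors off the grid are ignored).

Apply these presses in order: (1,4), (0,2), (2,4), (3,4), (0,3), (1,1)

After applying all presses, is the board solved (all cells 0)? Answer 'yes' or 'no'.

After press 1 at (1,4):
0 0 0 0 1
1 1 0 1 1
0 1 0 1 0
0 0 0 1 0

After press 2 at (0,2):
0 1 1 1 1
1 1 1 1 1
0 1 0 1 0
0 0 0 1 0

After press 3 at (2,4):
0 1 1 1 1
1 1 1 1 0
0 1 0 0 1
0 0 0 1 1

After press 4 at (3,4):
0 1 1 1 1
1 1 1 1 0
0 1 0 0 0
0 0 0 0 0

After press 5 at (0,3):
0 1 0 0 0
1 1 1 0 0
0 1 0 0 0
0 0 0 0 0

After press 6 at (1,1):
0 0 0 0 0
0 0 0 0 0
0 0 0 0 0
0 0 0 0 0

Lights still on: 0

Answer: yes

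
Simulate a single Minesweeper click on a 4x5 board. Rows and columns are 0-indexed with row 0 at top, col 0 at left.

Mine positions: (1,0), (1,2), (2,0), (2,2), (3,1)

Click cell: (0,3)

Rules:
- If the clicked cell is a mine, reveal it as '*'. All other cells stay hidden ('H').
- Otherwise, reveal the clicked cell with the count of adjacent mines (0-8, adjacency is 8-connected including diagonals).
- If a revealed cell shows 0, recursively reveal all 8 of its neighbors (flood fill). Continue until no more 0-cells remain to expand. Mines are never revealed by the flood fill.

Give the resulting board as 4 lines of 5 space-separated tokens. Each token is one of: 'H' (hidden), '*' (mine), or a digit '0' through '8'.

H H H 1 H
H H H H H
H H H H H
H H H H H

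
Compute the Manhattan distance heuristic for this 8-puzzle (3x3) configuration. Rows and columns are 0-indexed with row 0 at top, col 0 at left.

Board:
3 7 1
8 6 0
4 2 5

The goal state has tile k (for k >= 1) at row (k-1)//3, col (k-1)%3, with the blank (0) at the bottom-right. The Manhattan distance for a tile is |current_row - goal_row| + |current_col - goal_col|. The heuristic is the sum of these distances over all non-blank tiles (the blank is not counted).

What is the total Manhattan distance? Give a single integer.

Tile 3: at (0,0), goal (0,2), distance |0-0|+|0-2| = 2
Tile 7: at (0,1), goal (2,0), distance |0-2|+|1-0| = 3
Tile 1: at (0,2), goal (0,0), distance |0-0|+|2-0| = 2
Tile 8: at (1,0), goal (2,1), distance |1-2|+|0-1| = 2
Tile 6: at (1,1), goal (1,2), distance |1-1|+|1-2| = 1
Tile 4: at (2,0), goal (1,0), distance |2-1|+|0-0| = 1
Tile 2: at (2,1), goal (0,1), distance |2-0|+|1-1| = 2
Tile 5: at (2,2), goal (1,1), distance |2-1|+|2-1| = 2
Sum: 2 + 3 + 2 + 2 + 1 + 1 + 2 + 2 = 15

Answer: 15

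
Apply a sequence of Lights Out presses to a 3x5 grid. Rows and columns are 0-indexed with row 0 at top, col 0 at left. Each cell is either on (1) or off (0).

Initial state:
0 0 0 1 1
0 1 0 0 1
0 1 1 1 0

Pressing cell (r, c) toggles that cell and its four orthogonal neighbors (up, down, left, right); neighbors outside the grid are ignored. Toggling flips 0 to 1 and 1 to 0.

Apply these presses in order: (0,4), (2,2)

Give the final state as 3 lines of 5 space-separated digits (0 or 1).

Answer: 0 0 0 0 0
0 1 1 0 0
0 0 0 0 0

Derivation:
After press 1 at (0,4):
0 0 0 0 0
0 1 0 0 0
0 1 1 1 0

After press 2 at (2,2):
0 0 0 0 0
0 1 1 0 0
0 0 0 0 0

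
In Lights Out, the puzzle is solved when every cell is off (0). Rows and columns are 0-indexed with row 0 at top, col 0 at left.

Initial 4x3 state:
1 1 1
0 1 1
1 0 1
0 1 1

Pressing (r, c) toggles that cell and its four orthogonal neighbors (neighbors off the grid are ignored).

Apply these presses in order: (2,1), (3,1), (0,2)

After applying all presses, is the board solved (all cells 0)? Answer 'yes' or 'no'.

After press 1 at (2,1):
1 1 1
0 0 1
0 1 0
0 0 1

After press 2 at (3,1):
1 1 1
0 0 1
0 0 0
1 1 0

After press 3 at (0,2):
1 0 0
0 0 0
0 0 0
1 1 0

Lights still on: 3

Answer: no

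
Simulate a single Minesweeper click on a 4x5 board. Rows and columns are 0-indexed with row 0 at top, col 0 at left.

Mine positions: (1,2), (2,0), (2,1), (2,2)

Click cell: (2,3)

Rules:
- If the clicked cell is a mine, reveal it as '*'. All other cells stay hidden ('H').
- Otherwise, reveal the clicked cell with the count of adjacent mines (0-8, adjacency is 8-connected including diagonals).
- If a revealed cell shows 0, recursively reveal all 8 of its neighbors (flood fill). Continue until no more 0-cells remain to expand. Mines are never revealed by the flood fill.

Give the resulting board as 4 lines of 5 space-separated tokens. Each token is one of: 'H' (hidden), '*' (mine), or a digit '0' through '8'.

H H H H H
H H H H H
H H H 2 H
H H H H H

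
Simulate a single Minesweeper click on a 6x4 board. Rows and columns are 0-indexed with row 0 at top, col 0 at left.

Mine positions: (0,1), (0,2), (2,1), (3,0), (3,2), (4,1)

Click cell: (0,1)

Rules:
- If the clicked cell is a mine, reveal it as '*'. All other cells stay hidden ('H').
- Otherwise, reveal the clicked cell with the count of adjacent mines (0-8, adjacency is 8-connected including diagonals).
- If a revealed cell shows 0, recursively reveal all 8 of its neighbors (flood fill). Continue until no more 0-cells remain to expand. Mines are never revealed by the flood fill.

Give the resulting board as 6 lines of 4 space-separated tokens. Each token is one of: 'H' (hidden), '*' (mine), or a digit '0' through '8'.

H * H H
H H H H
H H H H
H H H H
H H H H
H H H H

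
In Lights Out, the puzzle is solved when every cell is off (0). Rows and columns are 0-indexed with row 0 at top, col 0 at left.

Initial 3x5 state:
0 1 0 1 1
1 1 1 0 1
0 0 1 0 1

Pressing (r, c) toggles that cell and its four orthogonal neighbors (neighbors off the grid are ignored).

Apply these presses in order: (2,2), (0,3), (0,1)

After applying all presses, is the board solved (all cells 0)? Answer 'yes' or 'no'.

After press 1 at (2,2):
0 1 0 1 1
1 1 0 0 1
0 1 0 1 1

After press 2 at (0,3):
0 1 1 0 0
1 1 0 1 1
0 1 0 1 1

After press 3 at (0,1):
1 0 0 0 0
1 0 0 1 1
0 1 0 1 1

Lights still on: 7

Answer: no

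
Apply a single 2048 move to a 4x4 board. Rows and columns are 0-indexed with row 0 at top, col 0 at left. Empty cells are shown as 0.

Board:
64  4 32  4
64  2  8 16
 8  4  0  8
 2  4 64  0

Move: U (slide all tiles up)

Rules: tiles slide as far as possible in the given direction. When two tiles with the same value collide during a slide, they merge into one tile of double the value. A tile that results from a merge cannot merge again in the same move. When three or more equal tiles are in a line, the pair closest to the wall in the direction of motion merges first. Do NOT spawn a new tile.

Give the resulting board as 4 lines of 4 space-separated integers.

Answer: 128   4  32   4
  8   2   8  16
  2   8  64   8
  0   0   0   0

Derivation:
Slide up:
col 0: [64, 64, 8, 2] -> [128, 8, 2, 0]
col 1: [4, 2, 4, 4] -> [4, 2, 8, 0]
col 2: [32, 8, 0, 64] -> [32, 8, 64, 0]
col 3: [4, 16, 8, 0] -> [4, 16, 8, 0]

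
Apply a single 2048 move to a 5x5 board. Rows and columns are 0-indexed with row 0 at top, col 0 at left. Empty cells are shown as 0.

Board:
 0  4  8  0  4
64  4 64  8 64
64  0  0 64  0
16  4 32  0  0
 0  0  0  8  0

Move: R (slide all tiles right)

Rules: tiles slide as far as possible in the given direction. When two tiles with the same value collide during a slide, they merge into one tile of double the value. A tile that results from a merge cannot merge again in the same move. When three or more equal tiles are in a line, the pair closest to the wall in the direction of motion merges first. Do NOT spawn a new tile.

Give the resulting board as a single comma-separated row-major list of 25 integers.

Slide right:
row 0: [0, 4, 8, 0, 4] -> [0, 0, 4, 8, 4]
row 1: [64, 4, 64, 8, 64] -> [64, 4, 64, 8, 64]
row 2: [64, 0, 0, 64, 0] -> [0, 0, 0, 0, 128]
row 3: [16, 4, 32, 0, 0] -> [0, 0, 16, 4, 32]
row 4: [0, 0, 0, 8, 0] -> [0, 0, 0, 0, 8]

Answer: 0, 0, 4, 8, 4, 64, 4, 64, 8, 64, 0, 0, 0, 0, 128, 0, 0, 16, 4, 32, 0, 0, 0, 0, 8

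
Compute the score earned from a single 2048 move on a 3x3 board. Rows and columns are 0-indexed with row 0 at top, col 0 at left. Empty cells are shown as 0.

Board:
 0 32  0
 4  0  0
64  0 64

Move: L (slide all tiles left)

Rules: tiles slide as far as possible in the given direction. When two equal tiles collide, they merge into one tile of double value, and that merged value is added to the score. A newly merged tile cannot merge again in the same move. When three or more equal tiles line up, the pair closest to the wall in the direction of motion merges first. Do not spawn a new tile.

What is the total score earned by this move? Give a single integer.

Slide left:
row 0: [0, 32, 0] -> [32, 0, 0]  score +0 (running 0)
row 1: [4, 0, 0] -> [4, 0, 0]  score +0 (running 0)
row 2: [64, 0, 64] -> [128, 0, 0]  score +128 (running 128)
Board after move:
 32   0   0
  4   0   0
128   0   0

Answer: 128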